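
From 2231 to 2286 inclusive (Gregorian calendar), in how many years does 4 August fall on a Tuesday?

Track 4 August's weekday year by year (advancing +1, or +2 across a Feb 29):
  2231: Thu  2232: Sat (+2)  2233: Sun (+1)  2234: Mon (+1)  2235: Tue (+1) ✓
  2236: Thu (+2)  2237: Fri (+1)  2238: Sat (+1)  2239: Sun (+1)  2240: Tue (+2) ✓
  2241: Wed (+1)  2242: Thu (+1)  2243: Fri (+1)  2244: Sun (+2)  … (28 more years) …
  2273: Mon (+1)  2274: Tue (+1) ✓  2275: Wed (+1)  2276: Fri (+2)  2277: Sat (+1)
  2278: Sun (+1)  2279: Mon (+1)  2280: Wed (+2)  2281: Thu (+1)  2282: Fri (+1)
  2283: Sat (+1)  2284: Mon (+2)  2285: Tue (+1) ✓  2286: Wed (+1)
Tuesday years: 2235, 2240, 2246, 2257, 2263, 2268, 2274, 2285 — 8 in total.

8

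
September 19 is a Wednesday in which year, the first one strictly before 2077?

From one year to the next, a fixed date's weekday advances by 1, or by 2 when a Feb 29 lies between the two dates.
2077: September 19 is Sunday.
2076: Saturday (−1)
2075: Thursday (−2)
2074: Wednesday (−1)
September 19 falls on a Wednesday in 2074.

2074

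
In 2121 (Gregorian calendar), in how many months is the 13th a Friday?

1

Check the 13th of each month of 2121: Jan 13: Mon, Feb 13: Thu, Mar 13: Thu, Apr 13: Sun, May 13: Tue, Jun 13: Fri, Jul 13: Sun, Aug 13: Wed, Sep 13: Sat, Oct 13: Mon, Nov 13: Thu, Dec 13: Sat.
Friday occurs in June — 1 month.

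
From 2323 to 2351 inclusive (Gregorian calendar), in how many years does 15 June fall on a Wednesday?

Track 15 June's weekday year by year (advancing +1, or +2 across a Feb 29):
  2323: Fri  2324: Sun (+2)  2325: Mon (+1)  2326: Tue (+1)  2327: Wed (+1) ✓
  2328: Fri (+2)  2329: Sat (+1)  2330: Sun (+1)  2331: Mon (+1)  2332: Wed (+2) ✓
  2333: Thu (+1)  2334: Fri (+1)  2335: Sat (+1)  2336: Mon (+2)  2337: Tue (+1)
  2338: Wed (+1) ✓  2339: Thu (+1)  2340: Sat (+2)  2341: Sun (+1)  2342: Mon (+1)
  2343: Tue (+1)  2344: Thu (+2)  2345: Fri (+1)  2346: Sat (+1)  2347: Sun (+1)
  2348: Tue (+2)  2349: Wed (+1) ✓  2350: Thu (+1)  2351: Fri (+1)
Wednesday years: 2327, 2332, 2338, 2349 — 4 in total.

4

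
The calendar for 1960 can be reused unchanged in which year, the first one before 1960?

1932

Two years share a calendar iff Jan 1 falls on the same weekday and both are leap or both are common. 1960: Jan 1 is Friday, leap year.
1959: Jan 1 Thursday, common
1958: Jan 1 Wednesday, common
1957: Jan 1 Tuesday, common
1956: Jan 1 Sunday, leap
1955: Jan 1 Saturday, common
1954: Jan 1 Friday, common
1953: Jan 1 Thursday, common
1952: Jan 1 Tuesday, leap
1951: Jan 1 Monday, common
1950: Jan 1 Sunday, common
1949: Jan 1 Saturday, common
1948: Jan 1 Thursday, leap
1947: Jan 1 Wednesday, common
1946: Jan 1 Tuesday, common
1945: Jan 1 Monday, common
1944: Jan 1 Saturday, leap
1943: Jan 1 Friday, common
1942: Jan 1 Thursday, common
1941: Jan 1 Wednesday, common
1940: Jan 1 Monday, leap
1939: Jan 1 Sunday, common
1938: Jan 1 Saturday, common
1937: Jan 1 Friday, common
1936: Jan 1 Wednesday, leap
1935: Jan 1 Tuesday, common
1934: Jan 1 Monday, common
1933: Jan 1 Sunday, common
1932: Jan 1 Friday, leap
1932 matches on both conditions.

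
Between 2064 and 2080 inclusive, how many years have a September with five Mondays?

September has 30 days; it has five Mondays when Monday falls among the first (month-length − 28) days — i.e. when September 1 is one of Monday/Sunday.
September 1 by year: 2064:Mon✓ 2065:Tue 2066:Wed 2067:Thu 2068:Sat 2069:Sun✓ 2070:Mon✓ 2071:Tue 2072:Thu 2073:Fri 2074:Sat 2075:Sun✓ 2076:Tue 2077:Wed 2078:Thu 2079:Fri 2080:Sun✓
Years with five Mondays: 2064, 2069, 2070, 2075, 2080 → 5.

5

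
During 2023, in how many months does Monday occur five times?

A month of length L has five Mondays iff its first Monday is on day ≤ L−28 (so day 1–3 in a 31-day month, 1–2 in a 30-day month, day 1 in a leap February).
Checking each month of 2023: Jan starts Sun (31d) ✓; Feb starts Wed (28d); Mar starts Wed (31d); Apr starts Sat (30d); May starts Mon (31d) ✓; Jun starts Thu (30d); Jul starts Sat (31d) ✓; Aug starts Tue (31d); Sep starts Fri (30d); Oct starts Sun (31d) ✓; Nov starts Wed (30d); Dec starts Fri (31d).
Five-Monday months: January, May, July, October → 4.

4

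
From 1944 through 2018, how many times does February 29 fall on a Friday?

Leap years in 1944–2018: 19 of them.
Feb 29 weekday advances by 5 (mod 7) from one leap year to the next four years later (or differs when a century non-leap intervenes).
Leap-day weekdays: 1944:Tue 1948:Sun 1952:Fri✓ 1956:Wed 1960:Mon 1964:Sat 1968:Thu 1972:Tue 1976:Sun 1980:Fri✓ 1984:Wed 1988:Mon 1992:Sat 1996:Thu 2000:Tue 2004:Sun 2008:Fri✓ 2012:Wed 2016:Mon
Friday: 1952, 1980, 2008 → 3.

3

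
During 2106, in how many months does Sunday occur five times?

4

A month of length L has five Sundays iff its first Sunday is on day ≤ L−28 (so day 1–3 in a 31-day month, 1–2 in a 30-day month, day 1 in a leap February).
Checking each month of 2106: Jan starts Fri (31d) ✓; Feb starts Mon (28d); Mar starts Mon (31d); Apr starts Thu (30d); May starts Sat (31d) ✓; Jun starts Tue (30d); Jul starts Thu (31d); Aug starts Sun (31d) ✓; Sep starts Wed (30d); Oct starts Fri (31d) ✓; Nov starts Mon (30d); Dec starts Wed (31d).
Five-Sunday months: January, May, August, October → 4.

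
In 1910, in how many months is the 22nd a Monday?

1

Check the 22nd of each month of 1910: Jan 22: Sat, Feb 22: Tue, Mar 22: Tue, Apr 22: Fri, May 22: Sun, Jun 22: Wed, Jul 22: Fri, Aug 22: Mon, Sep 22: Thu, Oct 22: Sat, Nov 22: Tue, Dec 22: Thu.
Monday occurs in August — 1 month.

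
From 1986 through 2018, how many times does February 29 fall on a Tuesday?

1

Leap years in 1986–2018: 8 of them.
Feb 29 weekday advances by 5 (mod 7) from one leap year to the next four years later (or differs when a century non-leap intervenes).
Leap-day weekdays: 1988:Mon 1992:Sat 1996:Thu 2000:Tue✓ 2004:Sun 2008:Fri 2012:Wed 2016:Mon
Tuesday: 2000 → 1.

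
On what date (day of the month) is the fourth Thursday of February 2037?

February 1, 2037 is a Sunday, so the first Thursday is the 5th.
The fourth Thursday is 5 + 21 = 26.

26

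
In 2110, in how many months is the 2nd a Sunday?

3

Check the 2nd of each month of 2110: Jan 2: Thu, Feb 2: Sun, Mar 2: Sun, Apr 2: Wed, May 2: Fri, Jun 2: Mon, Jul 2: Wed, Aug 2: Sat, Sep 2: Tue, Oct 2: Thu, Nov 2: Sun, Dec 2: Tue.
Sunday occurs in February, March, November — 3 months.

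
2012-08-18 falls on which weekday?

January 1, 2012 is a Sunday.
August 18 is day 231 of the year, i.e. 230 days after Jan 1.
230 mod 7 = 6, so advance 6 weekdays from Sunday: Saturday.

Saturday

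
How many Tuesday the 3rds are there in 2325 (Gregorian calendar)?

Check the 3rd of each month of 2325: Jan 3: Sat, Feb 3: Tue, Mar 3: Tue, Apr 3: Fri, May 3: Sun, Jun 3: Wed, Jul 3: Fri, Aug 3: Mon, Sep 3: Thu, Oct 3: Sat, Nov 3: Tue, Dec 3: Thu.
Tuesday occurs in February, March, November — 3 months.

3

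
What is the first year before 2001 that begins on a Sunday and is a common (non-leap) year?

Jan 1 advances by 2 weekdays after a leap year and by 1 after a common year.
2001: Jan 1 is Monday.
2000: Saturday (leap)
1999: Friday
1998: Thursday
1997: Wednesday
1996: Monday (leap)
1995: Sunday
1995 begins on a Sunday and is a common year.

1995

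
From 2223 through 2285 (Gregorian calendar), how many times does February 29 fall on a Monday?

Leap years in 2223–2285: 16 of them.
Feb 29 weekday advances by 5 (mod 7) from one leap year to the next four years later (or differs when a century non-leap intervenes).
Leap-day weekdays: 2224:Sun 2228:Fri 2232:Wed 2236:Mon✓ 2240:Sat 2244:Thu 2248:Tue 2252:Sun 2256:Fri 2260:Wed 2264:Mon✓ 2268:Sat 2272:Thu 2276:Tue 2280:Sun 2284:Fri
Monday: 2236, 2264 → 2.

2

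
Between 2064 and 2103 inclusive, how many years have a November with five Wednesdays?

November has 30 days; it has five Wednesdays when Wednesday falls among the first (month-length − 28) days — i.e. when November 1 is one of Wednesday/Tuesday.
November 1 by year: 2064:Sat 2065:Sun 2066:Mon 2067:Tue✓ 2068:Thu 2069:Fri 2070:Sat 2071:Sun 2072:Tue✓ 2073:Wed✓ 2074:Thu 2075:Fri 2076:Sun 2077:Mon 2078:Tue✓ …(10 more)… 2089:Tue✓ 2090:Wed✓ 2091:Thu 2092:Sat 2093:Sun 2094:Mon 2095:Tue✓ 2096:Thu 2097:Fri 2098:Sat 2099:Sun 2100:Mon 2101:Tue✓ 2102:Wed✓ 2103:Thu
Years with five Wednesdays: 2067, 2072, 2073, 2078, 2079, 2084, 2089, 2090, 2095, 2101, 2102 → 11.

11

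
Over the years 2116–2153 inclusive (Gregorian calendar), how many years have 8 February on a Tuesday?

6

Track 8 February's weekday year by year (advancing +1, or +2 across a Feb 29):
  2116: Sat  2117: Mon (+2)  2118: Tue (+1) ✓  2119: Wed (+1)  2120: Thu (+1)
  2121: Sat (+2)  2122: Sun (+1)  2123: Mon (+1)  2124: Tue (+1) ✓  2125: Thu (+2)
  2126: Fri (+1)  2127: Sat (+1)  2128: Sun (+1)  2129: Tue (+2) ✓  … (10 more years) …
  2140: Mon (+1)  2141: Wed (+2)  2142: Thu (+1)  2143: Fri (+1)  2144: Sat (+1)
  2145: Mon (+2)  2146: Tue (+1) ✓  2147: Wed (+1)  2148: Thu (+1)  2149: Sat (+2)
  2150: Sun (+1)  2151: Mon (+1)  2152: Tue (+1) ✓  2153: Thu (+2)
Tuesday years: 2118, 2124, 2129, 2135, 2146, 2152 — 6 in total.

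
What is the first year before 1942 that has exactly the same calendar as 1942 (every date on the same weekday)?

1931

Two years share a calendar iff Jan 1 falls on the same weekday and both are leap or both are common. 1942: Jan 1 is Thursday, common year.
1941: Jan 1 Wednesday, common
1940: Jan 1 Monday, leap
1939: Jan 1 Sunday, common
1938: Jan 1 Saturday, common
1937: Jan 1 Friday, common
1936: Jan 1 Wednesday, leap
1935: Jan 1 Tuesday, common
1934: Jan 1 Monday, common
1933: Jan 1 Sunday, common
1932: Jan 1 Friday, leap
1931: Jan 1 Thursday, common
1931 matches on both conditions.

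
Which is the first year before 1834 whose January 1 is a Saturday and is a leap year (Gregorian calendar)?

Jan 1 advances by 2 weekdays after a leap year and by 1 after a common year.
1834: Jan 1 is Wednesday.
1833: Tuesday
1832: Sunday (leap)
1831: Saturday
1830: Friday
1829: Thursday
1828: Tuesday (leap)
1827: Monday
1826: Sunday
1825: Saturday
1824: Thursday (leap)
1823: Wednesday
1822: Tuesday
1821: Monday
1820: Saturday (leap)
1820 begins on a Saturday and is a leap year.

1820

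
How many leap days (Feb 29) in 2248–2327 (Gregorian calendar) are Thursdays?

Leap years in 2248–2327: 19 of them.
Feb 29 weekday advances by 5 (mod 7) from one leap year to the next four years later (or differs when a century non-leap intervenes).
Leap-day weekdays: 2248:Tue 2252:Sun 2256:Fri 2260:Wed 2264:Mon 2268:Sat 2272:Thu✓ 2276:Tue 2280:Sun 2284:Fri 2288:Wed 2292:Mon 2296:Sat 2304:Mon 2308:Sat 2312:Thu✓ 2316:Tue 2320:Sun 2324:Fri
Thursday: 2272, 2312 → 2.

2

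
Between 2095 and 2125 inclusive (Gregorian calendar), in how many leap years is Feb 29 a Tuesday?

1

Leap years in 2095–2125: 7 of them.
Feb 29 weekday advances by 5 (mod 7) from one leap year to the next four years later (or differs when a century non-leap intervenes).
Leap-day weekdays: 2096:Wed 2104:Fri 2108:Wed 2112:Mon 2116:Sat 2120:Thu 2124:Tue✓
Tuesday: 2124 → 1.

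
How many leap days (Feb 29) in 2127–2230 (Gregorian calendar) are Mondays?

Leap years in 2127–2230: 25 of them.
Feb 29 weekday advances by 5 (mod 7) from one leap year to the next four years later (or differs when a century non-leap intervenes).
Leap-day weekdays: 2128:Sun 2132:Fri 2136:Wed 2140:Mon✓ 2144:Sat 2148:Thu 2152:Tue 2156:Sun 2160:Fri 2164:Wed 2168:Mon✓ 2172:Sat 2176:Thu 2180:Tue 2184:Sun 2188:Fri 2192:Wed 2196:Mon✓ 2204:Wed 2208:Mon✓ 2212:Sat 2216:Thu 2220:Tue 2224:Sun 2228:Fri
Monday: 2140, 2168, 2196, 2208 → 4.

4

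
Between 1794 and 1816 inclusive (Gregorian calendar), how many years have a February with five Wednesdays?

1

February has 28 days (29 in leap years); it has five Wednesdays when Wednesday falls among the first (month-length − 28) days — i.e. when February 1 is Wednesday in a leap year (never in a common year).
February 1 by year: 1794:Sat 1795:Sun 1796:Mon 1797:Wed 1798:Thu 1799:Fri 1800:Sat 1801:Sun 1802:Mon 1803:Tue 1804:Wed✓ 1805:Fri 1806:Sat 1807:Sun 1808:Mon 1809:Wed 1810:Thu 1811:Fri 1812:Sat 1813:Mon 1814:Tue 1815:Wed 1816:Thu
Years with five Wednesdays: 1804 → 1.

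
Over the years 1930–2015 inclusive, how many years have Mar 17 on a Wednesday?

Track Mar 17's weekday year by year (advancing +1, or +2 across a Feb 29):
  1930: Mon  1931: Tue (+1)  1932: Thu (+2)  1933: Fri (+1)  1934: Sat (+1)
  1935: Sun (+1)  1936: Tue (+2)  1937: Wed (+1) ✓  1938: Thu (+1)  1939: Fri (+1)
  1940: Sun (+2)  1941: Mon (+1)  1942: Tue (+1)  1943: Wed (+1) ✓  … (58 more years) …
  2002: Sun (+1)  2003: Mon (+1)  2004: Wed (+2) ✓  2005: Thu (+1)  2006: Fri (+1)
  2007: Sat (+1)  2008: Mon (+2)  2009: Tue (+1)  2010: Wed (+1) ✓  2011: Thu (+1)
  2012: Sat (+2)  2013: Sun (+1)  2014: Mon (+1)  2015: Tue (+1)
Wednesday years: 1937, 1943, 1948, 1954, 1965, 1971, 1976, 1982, 1993, 1999, 2004, 2010 — 12 in total.

12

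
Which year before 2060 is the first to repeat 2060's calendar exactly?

2032

Two years share a calendar iff Jan 1 falls on the same weekday and both are leap or both are common. 2060: Jan 1 is Thursday, leap year.
2059: Jan 1 Wednesday, common
2058: Jan 1 Tuesday, common
2057: Jan 1 Monday, common
2056: Jan 1 Saturday, leap
2055: Jan 1 Friday, common
2054: Jan 1 Thursday, common
2053: Jan 1 Wednesday, common
2052: Jan 1 Monday, leap
2051: Jan 1 Sunday, common
2050: Jan 1 Saturday, common
2049: Jan 1 Friday, common
2048: Jan 1 Wednesday, leap
2047: Jan 1 Tuesday, common
2046: Jan 1 Monday, common
2045: Jan 1 Sunday, common
2044: Jan 1 Friday, leap
2043: Jan 1 Thursday, common
2042: Jan 1 Wednesday, common
2041: Jan 1 Tuesday, common
2040: Jan 1 Sunday, leap
2039: Jan 1 Saturday, common
2038: Jan 1 Friday, common
2037: Jan 1 Thursday, common
2036: Jan 1 Tuesday, leap
2035: Jan 1 Monday, common
2034: Jan 1 Sunday, common
2033: Jan 1 Saturday, common
2032: Jan 1 Thursday, leap
2032 matches on both conditions.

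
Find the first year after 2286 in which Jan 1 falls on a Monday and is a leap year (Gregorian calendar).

2312

Jan 1 advances by 2 weekdays after a leap year and by 1 after a common year.
2286: Jan 1 is Friday.
2287: Saturday
2288: Sunday (leap)
2289: Tuesday
2290: Wednesday
2291: Thursday
2292: Friday (leap)
2293: Sunday
2294: Monday
2295: Tuesday
2296: Wednesday (leap)
2297: Friday
2298: Saturday
2299: Sunday
2300: Monday
2301: Tuesday
2302: Wednesday
2303: Thursday
2304: Friday (leap)
2305: Sunday
2306: Monday
2307: Tuesday
2308: Wednesday (leap)
2309: Friday
2310: Saturday
2311: Sunday
2312: Monday (leap)
2312 begins on a Monday and is a leap year.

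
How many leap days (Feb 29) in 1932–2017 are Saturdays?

Leap years in 1932–2017: 22 of them.
Feb 29 weekday advances by 5 (mod 7) from one leap year to the next four years later (or differs when a century non-leap intervenes).
Leap-day weekdays: 1932:Mon 1936:Sat✓ 1940:Thu 1944:Tue 1948:Sun 1952:Fri 1956:Wed 1960:Mon 1964:Sat✓ 1968:Thu 1972:Tue 1976:Sun 1980:Fri 1984:Wed 1988:Mon 1992:Sat✓ 1996:Thu 2000:Tue 2004:Sun 2008:Fri 2012:Wed 2016:Mon
Saturday: 1936, 1964, 1992 → 3.

3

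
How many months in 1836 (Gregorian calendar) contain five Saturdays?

5

A month of length L has five Saturdays iff its first Saturday is on day ≤ L−28 (so day 1–3 in a 31-day month, 1–2 in a 30-day month, day 1 in a leap February).
Checking each month of 1836: Jan starts Fri (31d) ✓; Feb starts Mon (29d); Mar starts Tue (31d); Apr starts Fri (30d) ✓; May starts Sun (31d); Jun starts Wed (30d); Jul starts Fri (31d) ✓; Aug starts Mon (31d); Sep starts Thu (30d); Oct starts Sat (31d) ✓; Nov starts Tue (30d); Dec starts Thu (31d) ✓.
Five-Saturday months: January, April, July, October, December → 5.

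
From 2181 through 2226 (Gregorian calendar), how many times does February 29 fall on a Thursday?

1

Leap years in 2181–2226: 10 of them.
Feb 29 weekday advances by 5 (mod 7) from one leap year to the next four years later (or differs when a century non-leap intervenes).
Leap-day weekdays: 2184:Sun 2188:Fri 2192:Wed 2196:Mon 2204:Wed 2208:Mon 2212:Sat 2216:Thu✓ 2220:Tue 2224:Sun
Thursday: 2216 → 1.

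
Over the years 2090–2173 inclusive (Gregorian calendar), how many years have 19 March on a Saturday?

Track 19 March's weekday year by year (advancing +1, or +2 across a Feb 29):
  2090: Sun  2091: Mon (+1)  2092: Wed (+2)  2093: Thu (+1)  2094: Fri (+1)
  2095: Sat (+1) ✓  2096: Mon (+2)  2097: Tue (+1)  2098: Wed (+1)  2099: Thu (+1)
  2100: Fri (+1)  2101: Sat (+1) ✓  2102: Sun (+1)  2103: Mon (+1)  … (56 more years) …
  2160: Wed (+2)  2161: Thu (+1)  2162: Fri (+1)  2163: Sat (+1) ✓  2164: Mon (+2)
  2165: Tue (+1)  2166: Wed (+1)  2167: Thu (+1)  2168: Sat (+2) ✓  2169: Sun (+1)
  2170: Mon (+1)  2171: Tue (+1)  2172: Thu (+2)  2173: Fri (+1)
Saturday years: 2095, 2101, 2107, 2112, 2118, 2129, 2135, 2140, 2146, 2157, 2163, 2168 — 12 in total.

12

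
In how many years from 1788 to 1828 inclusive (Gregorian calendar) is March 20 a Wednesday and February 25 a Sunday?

1

Check each year's weekday for March 20 and February 25:
  1788: Thu/Mon  1789: Fri/Wed  1790: Sat/Thu  1791: Sun/Fri  1792: Tue/Sat  1793: Wed/Mon  1794: Thu/Tue  1795: Fri/Wed  1796: Sun/Thu  1797: Mon/Sat  1798: Tue/Sun  1799: Wed/Mon  1800: Thu/Tue  1801: Fri/Wed  …(13 more)…  1815: Mon/Sat  1816: Wed/Sun ✓  1817: Thu/Tue  1818: Fri/Wed  1819: Sat/Thu  1820: Mon/Fri  1821: Tue/Sun  1822: Wed/Mon  1823: Thu/Tue  1824: Sat/Wed  1825: Sun/Fri  1826: Mon/Sat  1827: Tue/Sun  1828: Thu/Mon
Both conditions hold in: 1816 — 1.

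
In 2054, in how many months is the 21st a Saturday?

Check the 21st of each month of 2054: Jan 21: Wed, Feb 21: Sat, Mar 21: Sat, Apr 21: Tue, May 21: Thu, Jun 21: Sun, Jul 21: Tue, Aug 21: Fri, Sep 21: Mon, Oct 21: Wed, Nov 21: Sat, Dec 21: Mon.
Saturday occurs in February, March, November — 3 months.

3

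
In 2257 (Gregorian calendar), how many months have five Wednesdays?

4

A month of length L has five Wednesdays iff its first Wednesday is on day ≤ L−28 (so day 1–3 in a 31-day month, 1–2 in a 30-day month, day 1 in a leap February).
Checking each month of 2257: Jan starts Thu (31d); Feb starts Sun (28d); Mar starts Sun (31d); Apr starts Wed (30d) ✓; May starts Fri (31d); Jun starts Mon (30d); Jul starts Wed (31d) ✓; Aug starts Sat (31d); Sep starts Tue (30d) ✓; Oct starts Thu (31d); Nov starts Sun (30d); Dec starts Tue (31d) ✓.
Five-Wednesday months: April, July, September, December → 4.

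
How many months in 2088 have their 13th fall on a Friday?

2

Check the 13th of each month of 2088: Jan 13: Tue, Feb 13: Fri, Mar 13: Sat, Apr 13: Tue, May 13: Thu, Jun 13: Sun, Jul 13: Tue, Aug 13: Fri, Sep 13: Mon, Oct 13: Wed, Nov 13: Sat, Dec 13: Mon.
Friday occurs in February, August — 2 months.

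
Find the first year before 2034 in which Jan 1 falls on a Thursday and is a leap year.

Jan 1 advances by 2 weekdays after a leap year and by 1 after a common year.
2034: Jan 1 is Sunday.
2033: Saturday
2032: Thursday (leap)
2032 begins on a Thursday and is a leap year.

2032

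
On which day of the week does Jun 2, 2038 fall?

Wednesday

January 1, 2038 is a Friday.
June 2 is day 153 of the year, i.e. 152 days after Jan 1.
152 mod 7 = 5, so advance 5 weekdays from Friday: Wednesday.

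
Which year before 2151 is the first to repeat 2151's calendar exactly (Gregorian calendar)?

2145

Two years share a calendar iff Jan 1 falls on the same weekday and both are leap or both are common. 2151: Jan 1 is Friday, common year.
2150: Jan 1 Thursday, common
2149: Jan 1 Wednesday, common
2148: Jan 1 Monday, leap
2147: Jan 1 Sunday, common
2146: Jan 1 Saturday, common
2145: Jan 1 Friday, common
2145 matches on both conditions.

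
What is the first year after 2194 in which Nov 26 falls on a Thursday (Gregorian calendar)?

From one year to the next, a fixed date's weekday advances by 1, or by 2 when a Feb 29 lies between the two dates.
2194: November 26 is Wednesday.
2195: Thursday (+1)
Nov 26 falls on a Thursday in 2195.

2195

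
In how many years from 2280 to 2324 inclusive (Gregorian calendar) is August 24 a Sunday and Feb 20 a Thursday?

4

Check each year's weekday for August 24 and Feb 20:
  2280: Tue/Fri  2281: Wed/Sun  2282: Thu/Mon  2283: Fri/Tue  2284: Sun/Wed  2285: Mon/Fri  2286: Tue/Sat  2287: Wed/Sun  2288: Fri/Mon  2289: Sat/Wed  2290: Sun/Thu ✓  2291: Mon/Fri  2292: Wed/Sat  2293: Thu/Mon  …(17 more)…  2311: Thu/Mon  2312: Sat/Tue  2313: Sun/Thu ✓  2314: Mon/Fri  2315: Tue/Sat  2316: Thu/Sun  2317: Fri/Tue  2318: Sat/Wed  2319: Sun/Thu ✓  2320: Tue/Fri  2321: Wed/Sun  2322: Thu/Mon  2323: Fri/Tue  2324: Sun/Wed
Both conditions hold in: 2290, 2302, 2313, 2319 — 4.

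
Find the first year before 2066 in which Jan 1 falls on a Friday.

2055

Jan 1 advances by 2 weekdays after a leap year and by 1 after a common year.
2066: Jan 1 is Friday.
2065: Thursday
2064: Tuesday (leap)
2063: Monday
2062: Sunday
2061: Saturday
2060: Thursday (leap)
2059: Wednesday
2058: Tuesday
2057: Monday
2056: Saturday (leap)
2055: Friday
2055 begins on a Friday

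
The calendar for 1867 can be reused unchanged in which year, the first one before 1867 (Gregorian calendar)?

Two years share a calendar iff Jan 1 falls on the same weekday and both are leap or both are common. 1867: Jan 1 is Tuesday, common year.
1866: Jan 1 Monday, common
1865: Jan 1 Sunday, common
1864: Jan 1 Friday, leap
1863: Jan 1 Thursday, common
1862: Jan 1 Wednesday, common
1861: Jan 1 Tuesday, common
1861 matches on both conditions.

1861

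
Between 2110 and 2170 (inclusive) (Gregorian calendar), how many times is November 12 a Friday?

8

Track November 12's weekday year by year (advancing +1, or +2 across a Feb 29):
  2110: Wed  2111: Thu (+1)  2112: Sat (+2)  2113: Sun (+1)  2114: Mon (+1)
  2115: Tue (+1)  2116: Thu (+2)  2117: Fri (+1) ✓  2118: Sat (+1)  2119: Sun (+1)
  2120: Tue (+2)  2121: Wed (+1)  2122: Thu (+1)  2123: Fri (+1) ✓  … (33 more years) …
  2157: Sat (+1)  2158: Sun (+1)  2159: Mon (+1)  2160: Wed (+2)  2161: Thu (+1)
  2162: Fri (+1) ✓  2163: Sat (+1)  2164: Mon (+2)  2165: Tue (+1)  2166: Wed (+1)
  2167: Thu (+1)  2168: Sat (+2)  2169: Sun (+1)  2170: Mon (+1)
Friday years: 2117, 2123, 2128, 2134, 2145, 2151, 2156, 2162 — 8 in total.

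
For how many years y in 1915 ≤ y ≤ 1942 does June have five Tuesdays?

June has 30 days; it has five Tuesdays when Tuesday falls among the first (month-length − 28) days — i.e. when June 1 is one of Tuesday/Monday.
June 1 by year: 1915:Tue✓ 1916:Thu 1917:Fri 1918:Sat 1919:Sun 1920:Tue✓ 1921:Wed 1922:Thu 1923:Fri 1924:Sun 1925:Mon✓ 1926:Tue✓ 1927:Wed 1928:Fri 1929:Sat 1930:Sun 1931:Mon✓ 1932:Wed 1933:Thu 1934:Fri 1935:Sat 1936:Mon✓ 1937:Tue✓ 1938:Wed 1939:Thu 1940:Sat 1941:Sun 1942:Mon✓
Years with five Tuesdays: 1915, 1920, 1925, 1926, 1931, 1936, 1937, 1942 → 8.

8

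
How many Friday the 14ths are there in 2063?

Check the 14th of each month of 2063: Jan 14: Sun, Feb 14: Wed, Mar 14: Wed, Apr 14: Sat, May 14: Mon, Jun 14: Thu, Jul 14: Sat, Aug 14: Tue, Sep 14: Fri, Oct 14: Sun, Nov 14: Wed, Dec 14: Fri.
Friday occurs in September, December — 2 months.

2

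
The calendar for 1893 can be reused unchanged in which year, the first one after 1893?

1899

Two years share a calendar iff Jan 1 falls on the same weekday and both are leap or both are common. 1893: Jan 1 is Sunday, common year.
1894: Jan 1 Monday, common
1895: Jan 1 Tuesday, common
1896: Jan 1 Wednesday, leap
1897: Jan 1 Friday, common
1898: Jan 1 Saturday, common
1899: Jan 1 Sunday, common
1899 matches on both conditions.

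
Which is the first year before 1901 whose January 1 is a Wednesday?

1896

Jan 1 advances by 2 weekdays after a leap year and by 1 after a common year.
1901: Jan 1 is Tuesday.
1900: Monday
1899: Sunday
1898: Saturday
1897: Friday
1896: Wednesday (leap)
1896 begins on a Wednesday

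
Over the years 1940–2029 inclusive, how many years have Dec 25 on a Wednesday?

13

Track Dec 25's weekday year by year (advancing +1, or +2 across a Feb 29):
  1940: Wed ✓  1941: Thu (+1)  1942: Fri (+1)  1943: Sat (+1)  1944: Mon (+2)
  1945: Tue (+1)  1946: Wed (+1) ✓  1947: Thu (+1)  1948: Sat (+2)  1949: Sun (+1)
  1950: Mon (+1)  1951: Tue (+1)  1952: Thu (+2)  1953: Fri (+1)  … (62 more years) …
  2016: Sun (+2)  2017: Mon (+1)  2018: Tue (+1)  2019: Wed (+1) ✓  2020: Fri (+2)
  2021: Sat (+1)  2022: Sun (+1)  2023: Mon (+1)  2024: Wed (+2) ✓  2025: Thu (+1)
  2026: Fri (+1)  2027: Sat (+1)  2028: Mon (+2)  2029: Tue (+1)
Wednesday years: 1940, 1946, 1957, 1963, 1968, 1974, 1985, 1991, 1996, 2002, 2013, 2019, 2024 — 13 in total.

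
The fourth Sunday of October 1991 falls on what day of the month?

27

October 1, 1991 is a Tuesday, so the first Sunday is the 6th.
The fourth Sunday is 6 + 21 = 27.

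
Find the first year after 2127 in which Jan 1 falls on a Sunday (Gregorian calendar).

2130

Jan 1 advances by 2 weekdays after a leap year and by 1 after a common year.
2127: Jan 1 is Wednesday.
2128: Thursday (leap)
2129: Saturday
2130: Sunday
2130 begins on a Sunday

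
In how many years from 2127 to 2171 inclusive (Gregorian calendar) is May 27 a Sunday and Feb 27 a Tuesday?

Check each year's weekday for May 27 and Feb 27:
  2127: Tue/Thu  2128: Thu/Fri  2129: Fri/Sun  2130: Sat/Mon  2131: Sun/Tue ✓  2132: Tue/Wed  2133: Wed/Fri  2134: Thu/Sat  2135: Fri/Sun  2136: Sun/Mon  2137: Mon/Wed  2138: Tue/Thu  2139: Wed/Fri  2140: Fri/Sat  …(17 more)…  2158: Sat/Mon  2159: Sun/Tue ✓  2160: Tue/Wed  2161: Wed/Fri  2162: Thu/Sat  2163: Fri/Sun  2164: Sun/Mon  2165: Mon/Wed  2166: Tue/Thu  2167: Wed/Fri  2168: Fri/Sat  2169: Sat/Mon  2170: Sun/Tue ✓  2171: Mon/Wed
Both conditions hold in: 2131, 2142, 2153, 2159, 2170 — 5.

5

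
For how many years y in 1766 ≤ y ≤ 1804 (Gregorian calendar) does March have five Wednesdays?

16

March has 31 days; it has five Wednesdays when Wednesday falls among the first (month-length − 28) days — i.e. when March 1 is one of Wednesday/Tuesday/Monday.
March 1 by year: 1766:Sat 1767:Sun 1768:Tue✓ 1769:Wed✓ 1770:Thu 1771:Fri 1772:Sun 1773:Mon✓ 1774:Tue✓ 1775:Wed✓ 1776:Fri 1777:Sat 1778:Sun 1779:Mon✓ 1780:Wed✓ …(9 more)… 1790:Mon✓ 1791:Tue✓ 1792:Thu 1793:Fri 1794:Sat 1795:Sun 1796:Tue✓ 1797:Wed✓ 1798:Thu 1799:Fri 1800:Sat 1801:Sun 1802:Mon✓ 1803:Tue✓ 1804:Thu
Years with five Wednesdays: 1768, 1769, 1773, 1774, 1775, 1779, 1780, 1784, 1785, 1786, 1790, 1791, 1796, 1797, 1802, 1803 → 16.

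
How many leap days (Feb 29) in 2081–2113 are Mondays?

Leap years in 2081–2113: 7 of them.
Feb 29 weekday advances by 5 (mod 7) from one leap year to the next four years later (or differs when a century non-leap intervenes).
Leap-day weekdays: 2084:Tue 2088:Sun 2092:Fri 2096:Wed 2104:Fri 2108:Wed 2112:Mon✓
Monday: 2112 → 1.

1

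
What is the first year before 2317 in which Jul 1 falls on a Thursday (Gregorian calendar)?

From one year to the next, a fixed date's weekday advances by 1, or by 2 when a Feb 29 lies between the two dates.
2317: July 1 is Sunday.
2316: Saturday (−1)
2315: Thursday (−2)
Jul 1 falls on a Thursday in 2315.

2315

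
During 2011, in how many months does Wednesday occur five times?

A month of length L has five Wednesdays iff its first Wednesday is on day ≤ L−28 (so day 1–3 in a 31-day month, 1–2 in a 30-day month, day 1 in a leap February).
Checking each month of 2011: Jan starts Sat (31d); Feb starts Tue (28d); Mar starts Tue (31d) ✓; Apr starts Fri (30d); May starts Sun (31d); Jun starts Wed (30d) ✓; Jul starts Fri (31d); Aug starts Mon (31d) ✓; Sep starts Thu (30d); Oct starts Sat (31d); Nov starts Tue (30d) ✓; Dec starts Thu (31d).
Five-Wednesday months: March, June, August, November → 4.

4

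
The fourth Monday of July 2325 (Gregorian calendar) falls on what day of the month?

27

July 1, 2325 is a Wednesday, so the first Monday is the 6th.
The fourth Monday is 6 + 21 = 27.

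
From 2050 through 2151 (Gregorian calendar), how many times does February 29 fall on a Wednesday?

Leap years in 2050–2151: 24 of them.
Feb 29 weekday advances by 5 (mod 7) from one leap year to the next four years later (or differs when a century non-leap intervenes).
Leap-day weekdays: 2052:Thu 2056:Tue 2060:Sun 2064:Fri 2068:Wed✓ 2072:Mon 2076:Sat 2080:Thu 2084:Tue 2088:Sun 2092:Fri 2096:Wed✓ 2104:Fri 2108:Wed✓ 2112:Mon 2116:Sat 2120:Thu 2124:Tue 2128:Sun 2132:Fri 2136:Wed✓ 2140:Mon 2144:Sat 2148:Thu
Wednesday: 2068, 2096, 2108, 2136 → 4.

4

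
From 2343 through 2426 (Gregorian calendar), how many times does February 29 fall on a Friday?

Leap years in 2343–2426: 21 of them.
Feb 29 weekday advances by 5 (mod 7) from one leap year to the next four years later (or differs when a century non-leap intervenes).
Leap-day weekdays: 2344:Tue 2348:Sun 2352:Fri✓ 2356:Wed 2360:Mon 2364:Sat 2368:Thu 2372:Tue 2376:Sun 2380:Fri✓ 2384:Wed 2388:Mon 2392:Sat 2396:Thu 2400:Tue 2404:Sun 2408:Fri✓ 2412:Wed 2416:Mon 2420:Sat 2424:Thu
Friday: 2352, 2380, 2408 → 3.

3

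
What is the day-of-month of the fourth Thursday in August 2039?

25

August 1, 2039 is a Monday, so the first Thursday is the 4th.
The fourth Thursday is 4 + 21 = 25.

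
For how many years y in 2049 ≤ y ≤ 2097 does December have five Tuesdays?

December has 31 days; it has five Tuesdays when Tuesday falls among the first (month-length − 28) days — i.e. when December 1 is one of Tuesday/Monday/Sunday.
December 1 by year: 2049:Wed 2050:Thu 2051:Fri 2052:Sun✓ 2053:Mon✓ 2054:Tue✓ 2055:Wed 2056:Fri 2057:Sat 2058:Sun✓ 2059:Mon✓ 2060:Wed 2061:Thu 2062:Fri 2063:Sat …(19 more)… 2083:Wed 2084:Fri 2085:Sat 2086:Sun✓ 2087:Mon✓ 2088:Wed 2089:Thu 2090:Fri 2091:Sat 2092:Mon✓ 2093:Tue✓ 2094:Wed 2095:Thu 2096:Sat 2097:Sun✓
Years with five Tuesdays: 2052, 2053, 2054, 2058, 2059, 2064, 2065, 2069, 2070, 2071, 2075, 2076, 2080, 2081, 2082, 2086, 2087, 2092, 2093, 2097 → 20.

20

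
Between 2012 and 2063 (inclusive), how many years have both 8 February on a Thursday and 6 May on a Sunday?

Check each year's weekday for 8 February and 6 May:
  2012: Wed/Sun  2013: Fri/Mon  2014: Sat/Tue  2015: Sun/Wed  2016: Mon/Fri  2017: Wed/Sat  2018: Thu/Sun ✓  2019: Fri/Mon  2020: Sat/Wed  2021: Mon/Thu  2022: Tue/Fri  2023: Wed/Sat  2024: Thu/Mon  2025: Sat/Tue  …(24 more)…  2050: Tue/Fri  2051: Wed/Sat  2052: Thu/Mon  2053: Sat/Tue  2054: Sun/Wed  2055: Mon/Thu  2056: Tue/Sat  2057: Thu/Sun ✓  2058: Fri/Mon  2059: Sat/Tue  2060: Sun/Thu  2061: Tue/Fri  2062: Wed/Sat  2063: Thu/Sun ✓
Both conditions hold in: 2018, 2029, 2035, 2046, 2057, 2063 — 6.

6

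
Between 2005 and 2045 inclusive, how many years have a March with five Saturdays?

March has 31 days; it has five Saturdays when Saturday falls among the first (month-length − 28) days — i.e. when March 1 is one of Saturday/Friday/Thursday.
March 1 by year: 2005:Tue 2006:Wed 2007:Thu✓ 2008:Sat✓ 2009:Sun 2010:Mon 2011:Tue 2012:Thu✓ 2013:Fri✓ 2014:Sat✓ 2015:Sun 2016:Tue 2017:Wed 2018:Thu✓ 2019:Fri✓ …(11 more)… 2031:Sat✓ 2032:Mon 2033:Tue 2034:Wed 2035:Thu✓ 2036:Sat✓ 2037:Sun 2038:Mon 2039:Tue 2040:Thu✓ 2041:Fri✓ 2042:Sat✓ 2043:Sun 2044:Tue 2045:Wed
Years with five Saturdays: 2007, 2008, 2012, 2013, 2014, 2018, 2019, 2024, 2025, 2029, 2030, 2031, 2035, 2036, 2040, 2041, 2042 → 17.

17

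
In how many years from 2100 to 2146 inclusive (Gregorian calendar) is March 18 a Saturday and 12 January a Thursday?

5

Check each year's weekday for March 18 and 12 January:
  2100: Thu/Tue  2101: Fri/Wed  2102: Sat/Thu ✓  2103: Sun/Fri  2104: Tue/Sat  2105: Wed/Mon  2106: Thu/Tue  2107: Fri/Wed  2108: Sun/Thu  2109: Mon/Sat  2110: Tue/Sun  2111: Wed/Mon  2112: Fri/Tue  2113: Sat/Thu ✓  …(19 more)…  2133: Wed/Mon  2134: Thu/Tue  2135: Fri/Wed  2136: Sun/Thu  2137: Mon/Sat  2138: Tue/Sun  2139: Wed/Mon  2140: Fri/Tue  2141: Sat/Thu ✓  2142: Sun/Fri  2143: Mon/Sat  2144: Wed/Sun  2145: Thu/Tue  2146: Fri/Wed
Both conditions hold in: 2102, 2113, 2119, 2130, 2141 — 5.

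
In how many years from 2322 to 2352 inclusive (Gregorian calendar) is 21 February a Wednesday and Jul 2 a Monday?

4

Check each year's weekday for 21 February and Jul 2:
  2322: Tue/Sun  2323: Wed/Mon ✓  2324: Thu/Wed  2325: Sat/Thu  2326: Sun/Fri  2327: Mon/Sat  2328: Tue/Mon  2329: Thu/Tue  2330: Fri/Wed  2331: Sat/Thu  2332: Sun/Sat  2333: Tue/Sun  2334: Wed/Mon ✓  2335: Thu/Tue  …(3 more)…  2339: Tue/Sun  2340: Wed/Tue  2341: Fri/Wed  2342: Sat/Thu  2343: Sun/Fri  2344: Mon/Sun  2345: Wed/Mon ✓  2346: Thu/Tue  2347: Fri/Wed  2348: Sat/Fri  2349: Mon/Sat  2350: Tue/Sun  2351: Wed/Mon ✓  2352: Thu/Wed
Both conditions hold in: 2323, 2334, 2345, 2351 — 4.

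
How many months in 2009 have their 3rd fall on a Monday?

Check the 3rd of each month of 2009: Jan 3: Sat, Feb 3: Tue, Mar 3: Tue, Apr 3: Fri, May 3: Sun, Jun 3: Wed, Jul 3: Fri, Aug 3: Mon, Sep 3: Thu, Oct 3: Sat, Nov 3: Tue, Dec 3: Thu.
Monday occurs in August — 1 month.

1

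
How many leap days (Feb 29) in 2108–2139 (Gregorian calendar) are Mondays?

Leap years in 2108–2139: 8 of them.
Feb 29 weekday advances by 5 (mod 7) from one leap year to the next four years later (or differs when a century non-leap intervenes).
Leap-day weekdays: 2108:Wed 2112:Mon✓ 2116:Sat 2120:Thu 2124:Tue 2128:Sun 2132:Fri 2136:Wed
Monday: 2112 → 1.

1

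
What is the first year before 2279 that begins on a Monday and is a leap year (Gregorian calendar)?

Jan 1 advances by 2 weekdays after a leap year and by 1 after a common year.
2279: Jan 1 is Wednesday.
2278: Tuesday
2277: Monday
2276: Saturday (leap)
2275: Friday
2274: Thursday
2273: Wednesday
2272: Monday (leap)
2272 begins on a Monday and is a leap year.

2272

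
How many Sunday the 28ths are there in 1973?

Check the 28th of each month of 1973: Jan 28: Sun, Feb 28: Wed, Mar 28: Wed, Apr 28: Sat, May 28: Mon, Jun 28: Thu, Jul 28: Sat, Aug 28: Tue, Sep 28: Fri, Oct 28: Sun, Nov 28: Wed, Dec 28: Fri.
Sunday occurs in January, October — 2 months.

2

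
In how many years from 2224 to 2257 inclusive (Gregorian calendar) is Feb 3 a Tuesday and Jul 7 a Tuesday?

4

Check each year's weekday for Feb 3 and Jul 7:
  2224: Tue/Wed  2225: Thu/Thu  2226: Fri/Fri  2227: Sat/Sat  2228: Sun/Mon  2229: Tue/Tue ✓  2230: Wed/Wed  2231: Thu/Thu  2232: Fri/Sat  2233: Sun/Sun  2234: Mon/Mon  2235: Tue/Tue ✓  2236: Wed/Thu  2237: Fri/Fri  …(6 more)…  2244: Sat/Sun  2245: Mon/Mon  2246: Tue/Tue ✓  2247: Wed/Wed  2248: Thu/Fri  2249: Sat/Sat  2250: Sun/Sun  2251: Mon/Mon  2252: Tue/Wed  2253: Thu/Thu  2254: Fri/Fri  2255: Sat/Sat  2256: Sun/Mon  2257: Tue/Tue ✓
Both conditions hold in: 2229, 2235, 2246, 2257 — 4.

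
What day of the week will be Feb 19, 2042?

January 1, 2042 is a Wednesday.
February 19 is day 50 of the year, i.e. 49 days after Jan 1.
49 mod 7 = 0, so advance 0 weekdays from Wednesday: Wednesday.

Wednesday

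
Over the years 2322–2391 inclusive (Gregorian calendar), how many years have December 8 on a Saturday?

11

Track December 8's weekday year by year (advancing +1, or +2 across a Feb 29):
  2322: Fri  2323: Sat (+1) ✓  2324: Mon (+2)  2325: Tue (+1)  2326: Wed (+1)
  2327: Thu (+1)  2328: Sat (+2) ✓  2329: Sun (+1)  2330: Mon (+1)  2331: Tue (+1)
  2332: Thu (+2)  2333: Fri (+1)  2334: Sat (+1) ✓  2335: Sun (+1)  … (42 more years) …
  2378: Fri (+1)  2379: Sat (+1) ✓  2380: Mon (+2)  2381: Tue (+1)  2382: Wed (+1)
  2383: Thu (+1)  2384: Sat (+2) ✓  2385: Sun (+1)  2386: Mon (+1)  2387: Tue (+1)
  2388: Thu (+2)  2389: Fri (+1)  2390: Sat (+1) ✓  2391: Sun (+1)
Saturday years: 2323, 2328, 2334, 2345, 2351, 2356, 2362, 2373, 2379, 2384, 2390 — 11 in total.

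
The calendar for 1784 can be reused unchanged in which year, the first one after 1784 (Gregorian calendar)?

Two years share a calendar iff Jan 1 falls on the same weekday and both are leap or both are common. 1784: Jan 1 is Thursday, leap year.
1785: Jan 1 Saturday, common
1786: Jan 1 Sunday, common
1787: Jan 1 Monday, common
1788: Jan 1 Tuesday, leap
1789: Jan 1 Thursday, common
1790: Jan 1 Friday, common
1791: Jan 1 Saturday, common
1792: Jan 1 Sunday, leap
1793: Jan 1 Tuesday, common
1794: Jan 1 Wednesday, common
1795: Jan 1 Thursday, common
1796: Jan 1 Friday, leap
1797: Jan 1 Sunday, common
1798: Jan 1 Monday, common
1799: Jan 1 Tuesday, common
1800: Jan 1 Wednesday, common
1801: Jan 1 Thursday, common
1802: Jan 1 Friday, common
1803: Jan 1 Saturday, common
1804: Jan 1 Sunday, leap
1805: Jan 1 Tuesday, common
1806: Jan 1 Wednesday, common
1807: Jan 1 Thursday, common
1808: Jan 1 Friday, leap
1809: Jan 1 Sunday, common
1810: Jan 1 Monday, common
1811: Jan 1 Tuesday, common
1812: Jan 1 Wednesday, leap
1813: Jan 1 Friday, common
1814: Jan 1 Saturday, common
1815: Jan 1 Sunday, common
1816: Jan 1 Monday, leap
1817: Jan 1 Wednesday, common
1818: Jan 1 Thursday, common
1819: Jan 1 Friday, common
1820: Jan 1 Saturday, leap
1821: Jan 1 Monday, common
1822: Jan 1 Tuesday, common
1823: Jan 1 Wednesday, common
1824: Jan 1 Thursday, leap
1824 matches on both conditions.

1824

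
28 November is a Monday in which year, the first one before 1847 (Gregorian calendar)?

From one year to the next, a fixed date's weekday advances by 1, or by 2 when a Feb 29 lies between the two dates.
1847: November 28 is Sunday.
1846: Saturday (−1)
1845: Friday (−1)
1844: Thursday (−1)
1843: Tuesday (−2)
1842: Monday (−1)
28 November falls on a Monday in 1842.

1842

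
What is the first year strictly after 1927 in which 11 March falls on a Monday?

1929

From one year to the next, a fixed date's weekday advances by 1, or by 2 when a Feb 29 lies between the two dates.
1927: March 11 is Friday.
1928: Sunday (+2)
1929: Monday (+1)
11 March falls on a Monday in 1929.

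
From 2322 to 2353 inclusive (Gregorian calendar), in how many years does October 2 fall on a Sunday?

Track October 2's weekday year by year (advancing +1, or +2 across a Feb 29):
  2322: Mon  2323: Tue (+1)  2324: Thu (+2)  2325: Fri (+1)  2326: Sat (+1)
  2327: Sun (+1) ✓  2328: Tue (+2)  2329: Wed (+1)  2330: Thu (+1)  2331: Fri (+1)
  2332: Sun (+2) ✓  2333: Mon (+1)  2334: Tue (+1)  2335: Wed (+1)  … (4 more years) …
  2340: Wed (+2)  2341: Thu (+1)  2342: Fri (+1)  2343: Sat (+1)  2344: Mon (+2)
  2345: Tue (+1)  2346: Wed (+1)  2347: Thu (+1)  2348: Sat (+2)  2349: Sun (+1) ✓
  2350: Mon (+1)  2351: Tue (+1)  2352: Thu (+2)  2353: Fri (+1)
Sunday years: 2327, 2332, 2338, 2349 — 4 in total.

4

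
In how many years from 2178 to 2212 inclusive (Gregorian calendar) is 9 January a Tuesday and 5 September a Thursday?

Check each year's weekday for 9 January and 5 September:
  2178: Fri/Sat  2179: Sat/Sun  2180: Sun/Tue  2181: Tue/Wed  2182: Wed/Thu  2183: Thu/Fri  2184: Fri/Sun  2185: Sun/Mon  2186: Mon/Tue  2187: Tue/Wed  2188: Wed/Fri  2189: Fri/Sat  2190: Sat/Sun  2191: Sun/Mon  …(7 more)…  2199: Wed/Thu  2200: Thu/Fri  2201: Fri/Sat  2202: Sat/Sun  2203: Sun/Mon  2204: Mon/Wed  2205: Wed/Thu  2206: Thu/Fri  2207: Fri/Sat  2208: Sat/Mon  2209: Mon/Tue  2210: Tue/Wed  2211: Wed/Thu  2212: Thu/Sat
Both conditions hold in: no year — 0.

0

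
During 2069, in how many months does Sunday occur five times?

A month of length L has five Sundays iff its first Sunday is on day ≤ L−28 (so day 1–3 in a 31-day month, 1–2 in a 30-day month, day 1 in a leap February).
Checking each month of 2069: Jan starts Tue (31d); Feb starts Fri (28d); Mar starts Fri (31d) ✓; Apr starts Mon (30d); May starts Wed (31d); Jun starts Sat (30d) ✓; Jul starts Mon (31d); Aug starts Thu (31d); Sep starts Sun (30d) ✓; Oct starts Tue (31d); Nov starts Fri (30d); Dec starts Sun (31d) ✓.
Five-Sunday months: March, June, September, December → 4.

4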